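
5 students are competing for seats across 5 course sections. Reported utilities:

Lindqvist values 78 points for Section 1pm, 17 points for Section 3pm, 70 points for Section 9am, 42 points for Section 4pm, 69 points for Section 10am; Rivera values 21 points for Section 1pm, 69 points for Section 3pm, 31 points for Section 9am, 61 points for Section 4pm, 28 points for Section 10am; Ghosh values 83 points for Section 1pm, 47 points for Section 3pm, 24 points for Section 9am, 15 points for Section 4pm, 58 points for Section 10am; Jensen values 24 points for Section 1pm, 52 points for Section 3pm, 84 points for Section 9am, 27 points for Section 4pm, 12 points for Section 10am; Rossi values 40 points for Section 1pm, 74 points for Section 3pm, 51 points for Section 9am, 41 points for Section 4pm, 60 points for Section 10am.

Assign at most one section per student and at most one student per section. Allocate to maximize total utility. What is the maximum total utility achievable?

Maximum total: 371 points

This is the linear assignment problem.
Optimal: Lindqvist→Section 10am (69 points), Rivera→Section 4pm (61 points), Ghosh→Section 1pm (83 points), Jensen→Section 9am (84 points), Rossi→Section 3pm (74 points) — total 69+61+83+84+74 = 371 points.
Row-greedy (each student in turn takes its best remaining section) gives 330 points, worse by 41.
Next-best assignment: Lindqvist→Section 1pm, Rivera→Section 4pm, Ghosh→Section 10am, Jensen→Section 9am, Rossi→Section 3pm = 355 points.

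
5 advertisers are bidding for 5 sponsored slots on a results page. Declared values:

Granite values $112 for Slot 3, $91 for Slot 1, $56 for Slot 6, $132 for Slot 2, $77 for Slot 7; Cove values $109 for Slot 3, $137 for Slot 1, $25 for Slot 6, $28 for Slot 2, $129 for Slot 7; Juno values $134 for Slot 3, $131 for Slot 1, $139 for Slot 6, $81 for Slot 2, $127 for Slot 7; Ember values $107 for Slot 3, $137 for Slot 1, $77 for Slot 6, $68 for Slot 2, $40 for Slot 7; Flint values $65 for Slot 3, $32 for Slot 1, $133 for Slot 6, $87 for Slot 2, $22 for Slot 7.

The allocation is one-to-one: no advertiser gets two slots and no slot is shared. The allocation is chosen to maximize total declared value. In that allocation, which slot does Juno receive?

Juno receives Slot 3.

Treat this as an assignment problem: match each advertiser to one slot.
Optimal: Granite→Slot 2 ($132), Cove→Slot 7 ($129), Juno→Slot 3 ($134), Ember→Slot 1 ($137), Flint→Slot 6 ($133) — total 132+129+134+137+133 = $665.
Max-entry greedy (repeatedly take the single best remaining cell) gives $537, worse by 128.
Juno's own top slot is Slot 6 ($139), but forcing Juno→Slot 6 and reassigning the rest optimally gives only $604 — worse by 61.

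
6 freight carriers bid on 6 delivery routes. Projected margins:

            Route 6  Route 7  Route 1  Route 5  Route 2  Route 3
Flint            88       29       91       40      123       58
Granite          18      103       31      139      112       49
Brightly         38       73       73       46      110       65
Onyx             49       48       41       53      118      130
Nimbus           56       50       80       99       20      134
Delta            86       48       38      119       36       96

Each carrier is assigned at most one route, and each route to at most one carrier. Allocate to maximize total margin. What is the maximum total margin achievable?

This is the linear assignment problem.
Optimal: Flint→Route 1 ($91k), Granite→Route 5 ($139k), Brightly→Route 7 ($73k), Onyx→Route 2 ($118k), Nimbus→Route 3 ($134k), Delta→Route 6 ($86k) — total 91+139+73+118+134+86 = $641k.
Row-greedy (each carrier in turn takes its best remaining route) gives $631k, worse by 10.
Next-best assignment: Flint→Route 6, Granite→Route 7, Brightly→Route 1, Onyx→Route 2, Nimbus→Route 3, Delta→Route 5 = $635k.

Max total: $641k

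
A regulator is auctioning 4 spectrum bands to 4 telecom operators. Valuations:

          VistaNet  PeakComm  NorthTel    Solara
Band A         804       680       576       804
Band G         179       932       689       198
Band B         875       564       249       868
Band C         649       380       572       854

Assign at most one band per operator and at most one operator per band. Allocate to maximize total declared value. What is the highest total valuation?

Optimal: VistaNet→Band B ($875M), PeakComm→Band G ($932M), NorthTel→Band A ($576M), Solara→Band C ($854M) — total 875+932+576+854 = $3237M.
Column-greedy (each band in turn goes to its best remaining operator) gives $3176M, worse by 61.
Next-best assignment: VistaNet→Band B, PeakComm→Band G, NorthTel→Band C, Solara→Band A = $3183M.

Maximum total: $3237M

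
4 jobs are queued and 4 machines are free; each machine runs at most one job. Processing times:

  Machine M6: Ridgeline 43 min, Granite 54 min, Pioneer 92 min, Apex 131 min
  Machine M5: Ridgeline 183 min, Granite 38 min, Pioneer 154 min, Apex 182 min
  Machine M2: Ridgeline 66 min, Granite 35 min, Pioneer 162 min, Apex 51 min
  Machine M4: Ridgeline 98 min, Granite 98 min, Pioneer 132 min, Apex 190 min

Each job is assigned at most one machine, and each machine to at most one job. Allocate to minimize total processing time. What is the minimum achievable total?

Min total: 264 min

This is the linear assignment problem.
Optimal: Ridgeline→Machine M6 (43 min), Granite→Machine M5 (38 min), Pioneer→Machine M4 (132 min), Apex→Machine M2 (51 min) — total 43+38+132+51 = 264 min.
Row-greedy (each job in turn takes its cheapest remaining machine) gives 392 min, worse by 128.
Next-best assignment: Ridgeline→Machine M4, Granite→Machine M5, Pioneer→Machine M6, Apex→Machine M2 = 279 min.
Every other assignment is strictly worse.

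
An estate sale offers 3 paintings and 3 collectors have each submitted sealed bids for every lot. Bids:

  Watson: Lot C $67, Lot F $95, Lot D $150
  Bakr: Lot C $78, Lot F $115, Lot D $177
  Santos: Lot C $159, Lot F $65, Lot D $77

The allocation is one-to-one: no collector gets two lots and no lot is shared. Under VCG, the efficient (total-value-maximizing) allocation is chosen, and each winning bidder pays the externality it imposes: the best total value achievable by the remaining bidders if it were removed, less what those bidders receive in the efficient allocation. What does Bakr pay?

Bakr pays $55.

Efficient allocation: Watson→Lot F ($95), Bakr→Lot D ($177), Santos→Lot C ($159); total welfare W = $431.
Bakr receives Lot D at value $177, so the others get W − 177 = $254.
Without Bakr: best allocation of the remaining 2 bidders over all 3 lots is Watson→Lot D ($150), Santos→Lot C ($159), total $309.
VCG payment = (others' best without Bakr) − (others' welfare with Bakr) = 309 − 254 = $55.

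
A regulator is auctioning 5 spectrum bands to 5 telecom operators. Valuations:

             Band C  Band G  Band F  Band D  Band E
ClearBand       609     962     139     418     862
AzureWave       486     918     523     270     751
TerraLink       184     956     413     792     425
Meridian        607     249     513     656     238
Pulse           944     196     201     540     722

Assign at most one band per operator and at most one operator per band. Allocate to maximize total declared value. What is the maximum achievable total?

Optimal: ClearBand→Band E ($862M), AzureWave→Band G ($918M), TerraLink→Band D ($792M), Meridian→Band F ($513M), Pulse→Band C ($944M) — total 862+918+792+513+944 = $4029M.
Max-entry greedy (repeatedly take the single best remaining cell) gives $3962M, worse by 67.
Swapping ClearBand↔AzureWave (ClearBand→Band G $962M, AzureWave→Band E $751M) loses 67.

Maximum total: $4029M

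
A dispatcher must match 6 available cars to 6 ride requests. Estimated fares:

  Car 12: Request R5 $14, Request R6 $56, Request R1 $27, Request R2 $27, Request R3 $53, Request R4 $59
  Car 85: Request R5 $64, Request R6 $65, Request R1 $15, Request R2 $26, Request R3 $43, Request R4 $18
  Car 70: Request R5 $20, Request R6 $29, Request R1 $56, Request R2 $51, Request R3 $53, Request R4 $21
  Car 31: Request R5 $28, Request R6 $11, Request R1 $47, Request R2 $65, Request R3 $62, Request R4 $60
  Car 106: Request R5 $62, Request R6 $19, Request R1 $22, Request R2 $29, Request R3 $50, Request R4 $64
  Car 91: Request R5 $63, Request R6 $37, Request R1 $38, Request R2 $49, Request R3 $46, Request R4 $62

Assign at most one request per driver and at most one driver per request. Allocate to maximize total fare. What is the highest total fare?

Max total: $366

Optimal: Car 12→Request R3 ($53), Car 85→Request R6 ($65), Car 70→Request R1 ($56), Car 31→Request R2 ($65), Car 106→Request R4 ($64), Car 91→Request R5 ($63) — total 53+65+56+65+64+63 = $366.
Next-best assignment: Car 12→Request R3, Car 85→Request R6, Car 70→Request R1, Car 31→Request R2, Car 106→Request R5, Car 91→Request R4 = $363.
Every other assignment is strictly worse.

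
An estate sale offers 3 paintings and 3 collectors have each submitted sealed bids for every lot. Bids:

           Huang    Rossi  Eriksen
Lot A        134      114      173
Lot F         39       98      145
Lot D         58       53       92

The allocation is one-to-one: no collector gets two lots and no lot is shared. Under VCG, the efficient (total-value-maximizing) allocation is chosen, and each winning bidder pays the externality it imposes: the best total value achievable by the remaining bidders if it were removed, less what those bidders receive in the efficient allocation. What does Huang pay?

Efficient allocation: Huang→Lot A ($134), Rossi→Lot D ($53), Eriksen→Lot F ($145); total welfare W = $332.
Huang receives Lot A at value $134, so the others get W − 134 = $198.
Without Huang: best allocation of the remaining 2 bidders over all 3 lots is Rossi→Lot F ($98), Eriksen→Lot A ($173), total $271.
VCG payment = (others' best without Huang) − (others' welfare with Huang) = 271 − 198 = $73.

Huang pays $73.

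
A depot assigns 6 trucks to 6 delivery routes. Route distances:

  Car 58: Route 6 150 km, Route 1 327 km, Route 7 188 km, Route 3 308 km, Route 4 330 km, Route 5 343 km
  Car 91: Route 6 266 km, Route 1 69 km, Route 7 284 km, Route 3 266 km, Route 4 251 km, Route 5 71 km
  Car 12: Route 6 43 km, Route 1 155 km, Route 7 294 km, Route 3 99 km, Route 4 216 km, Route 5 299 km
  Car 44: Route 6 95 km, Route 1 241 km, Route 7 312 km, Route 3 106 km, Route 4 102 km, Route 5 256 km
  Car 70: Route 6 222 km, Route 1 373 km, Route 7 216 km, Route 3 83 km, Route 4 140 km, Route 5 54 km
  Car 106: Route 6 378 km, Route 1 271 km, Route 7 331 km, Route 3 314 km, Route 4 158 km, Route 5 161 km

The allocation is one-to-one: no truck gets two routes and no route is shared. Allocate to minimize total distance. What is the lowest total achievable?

Min total: 618 km

This is a one-to-one assignment (minimum-cost bipartite matching).
Optimal: Car 58→Route 7 (188 km), Car 91→Route 1 (69 km), Car 12→Route 6 (43 km), Car 44→Route 3 (106 km), Car 70→Route 5 (54 km), Car 106→Route 4 (158 km) — total 188+69+43+106+54+158 = 618 km.
Column-greedy (each route in turn goes to its cheapest remaining truck) gives 646 km, worse by 28.
Swapping Car 106↔Car 44 (Car 106→Route 3 314 km, Car 44→Route 4 102 km) adds 152.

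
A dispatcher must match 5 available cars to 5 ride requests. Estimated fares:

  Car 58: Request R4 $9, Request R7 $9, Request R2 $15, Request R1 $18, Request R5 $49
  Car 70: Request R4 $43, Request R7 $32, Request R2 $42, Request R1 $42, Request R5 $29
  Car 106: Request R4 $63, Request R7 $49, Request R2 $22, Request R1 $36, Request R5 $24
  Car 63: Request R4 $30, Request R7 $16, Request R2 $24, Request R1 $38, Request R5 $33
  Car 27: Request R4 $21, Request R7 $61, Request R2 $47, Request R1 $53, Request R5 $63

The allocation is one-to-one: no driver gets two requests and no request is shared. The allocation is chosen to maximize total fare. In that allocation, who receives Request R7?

Car 27 receives Request R7.

Optimal: Car 58→Request R5 ($49), Car 70→Request R2 ($42), Car 106→Request R4 ($63), Car 63→Request R1 ($38), Car 27→Request R7 ($61) — total 49+42+63+38+61 = $253.
Row-greedy (each driver in turn takes its best remaining request) gives $226, worse by 27.
Next-best assignment: Car 58→Request R5, Car 70→Request R1, Car 106→Request R4, Car 63→Request R2, Car 27→Request R7 = $239.
Every other assignment is strictly worse.
Car 27's own top request is Request R5 ($63), but forcing Car 27→Request R5 and reassigning the rest optimally gives only $215 — worse by 38.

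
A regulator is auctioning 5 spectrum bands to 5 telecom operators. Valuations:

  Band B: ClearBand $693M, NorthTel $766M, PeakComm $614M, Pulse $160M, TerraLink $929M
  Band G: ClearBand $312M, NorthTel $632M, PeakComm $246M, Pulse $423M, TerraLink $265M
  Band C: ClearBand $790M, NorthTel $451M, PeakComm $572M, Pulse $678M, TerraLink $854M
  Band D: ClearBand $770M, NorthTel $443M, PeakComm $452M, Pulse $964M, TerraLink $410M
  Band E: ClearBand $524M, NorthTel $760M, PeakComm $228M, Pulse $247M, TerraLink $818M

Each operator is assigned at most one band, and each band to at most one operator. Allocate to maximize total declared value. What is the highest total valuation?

Maximum total: $3818M

This is the linear assignment problem.
Optimal: ClearBand→Band C ($790M), NorthTel→Band G ($632M), PeakComm→Band B ($614M), Pulse→Band D ($964M), TerraLink→Band E ($818M) — total 790+632+614+964+818 = $3818M.
Column-greedy (each band in turn goes to its best remaining operator) gives $3543M, worse by 275.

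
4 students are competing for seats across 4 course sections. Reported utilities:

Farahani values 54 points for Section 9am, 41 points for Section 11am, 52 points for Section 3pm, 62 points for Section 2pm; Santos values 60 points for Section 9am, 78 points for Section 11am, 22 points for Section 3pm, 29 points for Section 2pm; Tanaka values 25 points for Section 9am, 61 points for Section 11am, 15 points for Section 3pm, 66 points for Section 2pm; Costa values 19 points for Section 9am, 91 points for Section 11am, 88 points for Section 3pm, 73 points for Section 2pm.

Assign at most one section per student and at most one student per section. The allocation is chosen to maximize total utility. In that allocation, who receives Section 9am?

Farahani receives Section 9am.

Optimal: Farahani→Section 9am (54 points), Santos→Section 11am (78 points), Tanaka→Section 2pm (66 points), Costa→Section 3pm (88 points) — total 54+78+66+88 = 286 points.
Row-greedy (each student in turn takes its best remaining section) gives 253 points, worse by 33.
Farahani's own top section is Section 2pm (62 points), but forcing Farahani→Section 2pm and reassigning the rest optimally gives only 271 points — worse by 15.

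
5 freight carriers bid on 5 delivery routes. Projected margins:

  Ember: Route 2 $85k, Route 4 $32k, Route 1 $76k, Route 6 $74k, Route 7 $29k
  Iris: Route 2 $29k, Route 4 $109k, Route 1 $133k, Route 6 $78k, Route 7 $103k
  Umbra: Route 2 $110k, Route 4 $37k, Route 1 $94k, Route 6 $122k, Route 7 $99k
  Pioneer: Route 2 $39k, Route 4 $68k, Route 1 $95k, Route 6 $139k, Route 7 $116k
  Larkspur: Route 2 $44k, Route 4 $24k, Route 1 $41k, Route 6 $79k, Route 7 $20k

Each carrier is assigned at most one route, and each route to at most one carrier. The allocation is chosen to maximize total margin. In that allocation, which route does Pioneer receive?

Optimal: Ember→Route 1 ($76k), Iris→Route 4 ($109k), Umbra→Route 2 ($110k), Pioneer→Route 7 ($116k), Larkspur→Route 6 ($79k) — total 76+109+110+116+79 = $490k.
Row-greedy (each carrier in turn takes its best remaining route) gives $480k, worse by 10.
Pioneer's own top route is Route 6 ($139k), but forcing Pioneer→Route 6 and reassigning the rest optimally gives only $480k — worse by 10.

Pioneer receives Route 7.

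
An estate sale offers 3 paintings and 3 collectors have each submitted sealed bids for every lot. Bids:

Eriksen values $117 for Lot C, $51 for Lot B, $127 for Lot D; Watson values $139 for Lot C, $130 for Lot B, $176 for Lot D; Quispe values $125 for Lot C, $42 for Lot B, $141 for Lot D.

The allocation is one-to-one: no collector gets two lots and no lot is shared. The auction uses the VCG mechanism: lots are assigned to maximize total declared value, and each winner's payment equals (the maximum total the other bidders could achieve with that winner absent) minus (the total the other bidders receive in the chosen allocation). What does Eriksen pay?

Eriksen pays $30.

Efficient allocation: Eriksen→Lot C ($117), Watson→Lot B ($130), Quispe→Lot D ($141); total welfare W = $388.
Eriksen receives Lot C at value $117, so the others get W − 117 = $271.
Without Eriksen: best allocation of the remaining 2 bidders over all 3 lots is Watson→Lot D ($176), Quispe→Lot C ($125), total $301.
VCG payment = (others' best without Eriksen) − (others' welfare with Eriksen) = 301 − 271 = $30.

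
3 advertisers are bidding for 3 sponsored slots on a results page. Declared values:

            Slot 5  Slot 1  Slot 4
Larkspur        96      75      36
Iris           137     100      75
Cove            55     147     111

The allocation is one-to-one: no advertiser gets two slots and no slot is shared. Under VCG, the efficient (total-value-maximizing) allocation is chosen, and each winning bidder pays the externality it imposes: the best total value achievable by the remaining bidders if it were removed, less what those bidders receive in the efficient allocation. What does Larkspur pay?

Larkspur pays $36.

Efficient allocation: Larkspur→Slot 1 ($75), Iris→Slot 5 ($137), Cove→Slot 4 ($111); total welfare W = $323.
Larkspur receives Slot 1 at value $75, so the others get W − 75 = $248.
Without Larkspur: best allocation of the remaining 2 bidders over all 3 slots is Iris→Slot 5 ($137), Cove→Slot 1 ($147), total $284.
VCG payment = (others' best without Larkspur) − (others' welfare with Larkspur) = 284 − 248 = $36.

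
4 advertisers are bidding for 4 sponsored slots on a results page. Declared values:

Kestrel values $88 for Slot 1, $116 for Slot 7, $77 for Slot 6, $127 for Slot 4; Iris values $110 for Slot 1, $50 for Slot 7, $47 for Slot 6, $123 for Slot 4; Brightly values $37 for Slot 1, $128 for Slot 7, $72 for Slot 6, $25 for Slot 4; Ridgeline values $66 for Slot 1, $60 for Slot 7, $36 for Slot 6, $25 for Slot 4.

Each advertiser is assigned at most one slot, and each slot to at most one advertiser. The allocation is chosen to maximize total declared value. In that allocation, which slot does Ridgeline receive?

Optimal: Kestrel→Slot 4 ($127), Iris→Slot 1 ($110), Brightly→Slot 7 ($128), Ridgeline→Slot 6 ($36) — total 127+110+128+36 = $401.
Every other assignment is strictly worse.
Ridgeline's own top slot is Slot 1 ($66), but forcing Ridgeline→Slot 1 and reassigning the rest optimally gives only $394 — worse by 7.

Ridgeline receives Slot 6.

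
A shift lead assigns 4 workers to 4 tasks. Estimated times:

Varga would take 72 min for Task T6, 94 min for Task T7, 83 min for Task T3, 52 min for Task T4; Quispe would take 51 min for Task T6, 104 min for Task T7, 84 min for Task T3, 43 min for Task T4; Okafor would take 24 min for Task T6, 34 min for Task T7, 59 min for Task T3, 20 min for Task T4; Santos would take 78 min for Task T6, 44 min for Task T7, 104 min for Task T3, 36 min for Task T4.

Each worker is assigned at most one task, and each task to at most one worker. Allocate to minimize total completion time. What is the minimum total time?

This is a one-to-one assignment (minimum-cost bipartite matching).
Optimal: Varga→Task T3 (83 min), Quispe→Task T4 (43 min), Okafor→Task T6 (24 min), Santos→Task T7 (44 min) — total 83+43+24+44 = 194 min.
Row-greedy (each worker in turn takes its cheapest remaining task) gives 241 min, worse by 47.
Next-best assignment: Varga→Task T3, Quispe→Task T6, Okafor→Task T4, Santos→Task T7 = 198 min.

Min total: 194 min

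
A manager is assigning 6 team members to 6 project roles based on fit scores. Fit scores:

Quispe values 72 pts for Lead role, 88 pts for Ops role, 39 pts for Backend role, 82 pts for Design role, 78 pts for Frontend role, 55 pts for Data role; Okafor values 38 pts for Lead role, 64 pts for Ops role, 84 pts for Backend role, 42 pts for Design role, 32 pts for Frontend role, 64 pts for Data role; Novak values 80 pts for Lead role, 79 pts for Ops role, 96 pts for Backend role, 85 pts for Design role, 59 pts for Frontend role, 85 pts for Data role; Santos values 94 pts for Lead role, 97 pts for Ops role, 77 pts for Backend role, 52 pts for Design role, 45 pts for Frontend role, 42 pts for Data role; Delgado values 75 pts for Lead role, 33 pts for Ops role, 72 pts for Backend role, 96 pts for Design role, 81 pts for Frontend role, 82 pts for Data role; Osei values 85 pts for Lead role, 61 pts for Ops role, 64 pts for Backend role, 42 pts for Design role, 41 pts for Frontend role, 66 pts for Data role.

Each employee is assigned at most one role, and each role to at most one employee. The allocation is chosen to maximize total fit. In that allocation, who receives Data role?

This is the linear assignment problem.
Optimal: Quispe→Frontend role (78 pts), Okafor→Backend role (84 pts), Novak→Data role (85 pts), Santos→Ops role (97 pts), Delgado→Design role (96 pts), Osei→Lead role (85 pts) — total 78+84+85+97+96+85 = 525 pts.
Column-greedy (each role in turn goes to its best remaining employee) gives 479 pts, worse by 46.
Next-best assignment: Quispe→Frontend role, Okafor→Data role, Novak→Backend role, Santos→Ops role, Delgado→Design role, Osei→Lead role = 516 pts.
Novak's own top role is Backend role (96 pts), but forcing Novak→Backend role and reassigning the rest optimally gives only 516 pts — worse by 9.

Novak receives Data role.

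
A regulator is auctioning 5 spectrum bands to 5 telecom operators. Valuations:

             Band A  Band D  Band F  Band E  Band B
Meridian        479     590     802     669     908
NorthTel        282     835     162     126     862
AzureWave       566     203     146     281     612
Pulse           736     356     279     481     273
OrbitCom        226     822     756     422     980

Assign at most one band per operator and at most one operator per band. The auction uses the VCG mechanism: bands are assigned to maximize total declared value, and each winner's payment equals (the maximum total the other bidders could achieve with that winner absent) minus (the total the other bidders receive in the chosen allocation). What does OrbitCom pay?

Efficient allocation: Meridian→Band F ($802M), NorthTel→Band D ($835M), AzureWave→Band A ($566M), Pulse→Band E ($481M), OrbitCom→Band B ($980M); total welfare W = $3664M.
OrbitCom receives Band B at value $980M, so the others get W − 980 = $2684M.
Without OrbitCom: best allocation of the remaining 4 bidders over all 5 bands is Meridian→Band F ($802M), NorthTel→Band D ($835M), AzureWave→Band B ($612M), Pulse→Band A ($736M), total $2985M.
VCG payment = (others' best without OrbitCom) − (others' welfare with OrbitCom) = 2985 − 2684 = $301M.

OrbitCom pays $301M.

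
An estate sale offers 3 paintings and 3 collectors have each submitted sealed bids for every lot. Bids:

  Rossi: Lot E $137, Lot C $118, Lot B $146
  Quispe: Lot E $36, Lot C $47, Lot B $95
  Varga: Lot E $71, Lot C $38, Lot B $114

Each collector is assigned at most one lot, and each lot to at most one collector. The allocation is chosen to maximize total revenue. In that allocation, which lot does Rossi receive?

Rossi receives Lot E.

Optimal: Rossi→Lot E ($137), Quispe→Lot C ($47), Varga→Lot B ($114) — total 137+47+114 = $298.
Rossi's own top lot is Lot B ($146), but forcing Rossi→Lot B and reassigning the rest optimally gives only $264 — worse by 34.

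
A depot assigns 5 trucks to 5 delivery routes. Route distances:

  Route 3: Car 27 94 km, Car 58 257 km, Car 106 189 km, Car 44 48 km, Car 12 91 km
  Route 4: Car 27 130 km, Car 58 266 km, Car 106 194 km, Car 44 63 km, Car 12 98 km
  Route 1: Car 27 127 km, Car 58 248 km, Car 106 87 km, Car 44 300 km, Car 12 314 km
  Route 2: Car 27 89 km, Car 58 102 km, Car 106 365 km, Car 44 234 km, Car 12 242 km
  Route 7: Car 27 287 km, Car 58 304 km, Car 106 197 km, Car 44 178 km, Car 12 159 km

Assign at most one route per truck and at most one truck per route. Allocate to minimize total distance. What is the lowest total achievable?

Optimal: Car 27→Route 3 (94 km), Car 58→Route 2 (102 km), Car 106→Route 1 (87 km), Car 44→Route 4 (63 km), Car 12→Route 7 (159 km) — total 94+102+87+63+159 = 505 km.
Column-greedy (each route in turn goes to its cheapest remaining truck) gives 626 km, worse by 121.
Next-best assignment: Car 27→Route 4, Car 58→Route 2, Car 106→Route 1, Car 44→Route 3, Car 12→Route 7 = 526 km.

Min total: 505 km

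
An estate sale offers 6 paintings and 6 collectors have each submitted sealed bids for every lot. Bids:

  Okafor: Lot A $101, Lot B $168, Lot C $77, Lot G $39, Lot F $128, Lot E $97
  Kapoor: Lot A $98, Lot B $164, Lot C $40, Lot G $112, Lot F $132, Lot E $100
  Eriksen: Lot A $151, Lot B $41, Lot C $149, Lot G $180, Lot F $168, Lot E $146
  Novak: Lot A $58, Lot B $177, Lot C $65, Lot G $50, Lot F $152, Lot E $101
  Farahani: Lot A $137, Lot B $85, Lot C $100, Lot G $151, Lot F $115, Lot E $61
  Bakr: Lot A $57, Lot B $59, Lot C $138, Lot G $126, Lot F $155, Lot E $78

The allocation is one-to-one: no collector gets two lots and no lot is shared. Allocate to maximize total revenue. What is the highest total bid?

Optimal: Okafor→Lot B ($168), Kapoor→Lot E ($100), Eriksen→Lot G ($180), Novak→Lot F ($152), Farahani→Lot A ($137), Bakr→Lot C ($138) — total 168+100+180+152+137+138 = $875.
Column-greedy (each lot in turn goes to its best remaining collector) gives $846, worse by 29.
Next-best assignment: Okafor→Lot E, Kapoor→Lot B, Eriksen→Lot G, Novak→Lot F, Farahani→Lot A, Bakr→Lot C = $868.
Swapping Kapoor↔Bakr (Kapoor→Lot C $40, Bakr→Lot E $78) loses 120.
Checked against all permutations: $875 is optimal.

Max total: $875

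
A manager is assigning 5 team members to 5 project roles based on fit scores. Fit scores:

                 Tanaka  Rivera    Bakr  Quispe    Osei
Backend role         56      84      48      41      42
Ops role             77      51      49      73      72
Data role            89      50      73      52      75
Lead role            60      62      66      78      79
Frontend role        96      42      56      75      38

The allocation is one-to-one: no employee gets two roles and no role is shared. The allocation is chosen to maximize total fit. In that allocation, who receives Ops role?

Quispe receives Ops role.

Treat this as an assignment problem: match each employee to one role.
Optimal: Tanaka→Frontend role (96 pts), Rivera→Backend role (84 pts), Bakr→Data role (73 pts), Quispe→Ops role (73 pts), Osei→Lead role (79 pts) — total 96+84+73+73+79 = 405 pts.
Column-greedy (each role in turn goes to its best remaining employee) gives 370 pts, worse by 35.
No other one-to-one assignment exceeds 405 pts.
Quispe's own top role is Lead role (78 pts), but forcing Quispe→Lead role and reassigning the rest optimally gives only 403 pts — worse by 2.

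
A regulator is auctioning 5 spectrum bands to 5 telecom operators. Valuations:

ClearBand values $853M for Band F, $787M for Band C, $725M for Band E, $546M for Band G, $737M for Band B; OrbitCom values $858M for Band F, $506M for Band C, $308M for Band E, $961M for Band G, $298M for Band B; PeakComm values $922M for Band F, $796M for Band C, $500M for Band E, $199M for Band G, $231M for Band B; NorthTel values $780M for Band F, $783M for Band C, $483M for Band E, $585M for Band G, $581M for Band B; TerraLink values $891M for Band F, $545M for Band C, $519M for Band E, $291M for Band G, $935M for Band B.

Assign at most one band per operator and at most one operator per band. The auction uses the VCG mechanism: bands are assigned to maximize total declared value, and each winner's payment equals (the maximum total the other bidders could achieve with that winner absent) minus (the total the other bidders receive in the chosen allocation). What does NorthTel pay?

NorthTel pays $62M.

Efficient allocation: ClearBand→Band E ($725M), OrbitCom→Band G ($961M), PeakComm→Band F ($922M), NorthTel→Band C ($783M), TerraLink→Band B ($935M); total welfare W = $4326M.
NorthTel receives Band C at value $783M, so the others get W − 783 = $3543M.
Without NorthTel: best allocation of the remaining 4 bidders over all 5 bands is ClearBand→Band C ($787M), OrbitCom→Band G ($961M), PeakComm→Band F ($922M), TerraLink→Band B ($935M), total $3605M.
VCG payment = (others' best without NorthTel) − (others' welfare with NorthTel) = 3605 − 3543 = $62M.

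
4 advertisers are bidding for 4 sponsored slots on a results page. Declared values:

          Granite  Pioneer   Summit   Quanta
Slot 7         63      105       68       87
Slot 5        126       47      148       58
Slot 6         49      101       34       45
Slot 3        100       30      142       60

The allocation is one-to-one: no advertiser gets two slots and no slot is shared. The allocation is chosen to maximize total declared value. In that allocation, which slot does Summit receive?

Optimal: Granite→Slot 5 ($126), Pioneer→Slot 6 ($101), Summit→Slot 3 ($142), Quanta→Slot 7 ($87) — total 126+101+142+87 = $456.
Column-greedy (each slot in turn goes to its best remaining advertiser) gives $362, worse by 94.
Next-best assignment: Granite→Slot 3, Pioneer→Slot 6, Summit→Slot 5, Quanta→Slot 7 = $436.
No other one-to-one assignment exceeds $456.
Summit's own top slot is Slot 5 ($148), but forcing Summit→Slot 5 and reassigning the rest optimally gives only $436 — worse by 20.

Summit receives Slot 3.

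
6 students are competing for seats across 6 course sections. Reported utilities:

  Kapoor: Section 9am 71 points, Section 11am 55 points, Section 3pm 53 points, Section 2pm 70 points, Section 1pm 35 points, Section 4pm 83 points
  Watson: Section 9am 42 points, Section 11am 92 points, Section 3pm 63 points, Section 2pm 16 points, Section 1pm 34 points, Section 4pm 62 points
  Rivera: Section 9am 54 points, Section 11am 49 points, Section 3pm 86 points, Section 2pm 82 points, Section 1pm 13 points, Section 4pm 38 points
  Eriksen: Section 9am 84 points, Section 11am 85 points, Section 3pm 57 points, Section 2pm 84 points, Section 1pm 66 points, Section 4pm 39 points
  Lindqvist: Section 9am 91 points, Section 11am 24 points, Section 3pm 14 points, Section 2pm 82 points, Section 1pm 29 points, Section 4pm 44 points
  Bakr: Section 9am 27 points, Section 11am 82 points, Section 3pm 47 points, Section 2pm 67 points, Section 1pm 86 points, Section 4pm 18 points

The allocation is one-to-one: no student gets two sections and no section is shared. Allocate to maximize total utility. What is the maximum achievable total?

Max total: 522 points

This is the linear assignment problem.
Optimal: Kapoor→Section 4pm (83 points), Watson→Section 11am (92 points), Rivera→Section 3pm (86 points), Eriksen→Section 2pm (84 points), Lindqvist→Section 9am (91 points), Bakr→Section 1pm (86 points) — total 83+92+86+84+91+86 = 522 points.
Row-greedy (each student in turn takes its best remaining section) gives 513 points, worse by 9.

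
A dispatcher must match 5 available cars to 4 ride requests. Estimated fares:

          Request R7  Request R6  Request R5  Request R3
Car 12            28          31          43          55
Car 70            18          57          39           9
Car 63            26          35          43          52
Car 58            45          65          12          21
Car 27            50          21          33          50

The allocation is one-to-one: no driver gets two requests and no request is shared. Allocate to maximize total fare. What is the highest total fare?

Optimal: Car 27→Request R7 ($50), Car 58→Request R6 ($65), Car 63→Request R5 ($43), Car 12→Request R3 ($55) — total 50+65+43+55 = $213.
Column-greedy (each request in turn goes to its best remaining driver) gives $210, worse by 3.
Swapping Car 27↔Car 12 (Car 27→Request R3 $50, Car 12→Request R7 $28) loses 27.

Maximum total: $213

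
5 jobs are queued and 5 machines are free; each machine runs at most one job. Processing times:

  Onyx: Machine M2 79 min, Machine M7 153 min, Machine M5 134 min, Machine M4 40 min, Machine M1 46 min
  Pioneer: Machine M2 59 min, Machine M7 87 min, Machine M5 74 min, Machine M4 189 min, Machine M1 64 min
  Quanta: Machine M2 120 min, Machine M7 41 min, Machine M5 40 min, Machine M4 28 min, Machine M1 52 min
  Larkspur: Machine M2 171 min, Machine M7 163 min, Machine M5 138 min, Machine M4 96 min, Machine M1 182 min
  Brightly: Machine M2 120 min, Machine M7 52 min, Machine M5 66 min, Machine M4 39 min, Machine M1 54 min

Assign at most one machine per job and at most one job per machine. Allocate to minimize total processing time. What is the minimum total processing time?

Minimum total: 293 min

Optimal: Onyx→Machine M1 (46 min), Pioneer→Machine M2 (59 min), Quanta→Machine M5 (40 min), Larkspur→Machine M4 (96 min), Brightly→Machine M7 (52 min) — total 46+59+40+96+52 = 293 min.
Column-greedy (each machine in turn goes to its cheapest remaining job) gives 388 min, worse by 95.
No other one-to-one assignment undercuts 293 min.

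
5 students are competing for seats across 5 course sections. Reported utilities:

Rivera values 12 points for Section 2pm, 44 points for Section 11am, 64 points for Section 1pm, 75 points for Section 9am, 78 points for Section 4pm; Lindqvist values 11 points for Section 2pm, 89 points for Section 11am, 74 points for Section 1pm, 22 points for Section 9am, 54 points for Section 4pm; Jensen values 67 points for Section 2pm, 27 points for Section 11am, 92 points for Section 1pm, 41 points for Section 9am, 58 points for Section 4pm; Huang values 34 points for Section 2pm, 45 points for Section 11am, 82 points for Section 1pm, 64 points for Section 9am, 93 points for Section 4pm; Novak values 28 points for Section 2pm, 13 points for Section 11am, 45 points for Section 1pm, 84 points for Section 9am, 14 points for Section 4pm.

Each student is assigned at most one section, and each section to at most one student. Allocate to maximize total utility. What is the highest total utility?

Max total: 400 points

Optimal: Rivera→Section 4pm (78 points), Lindqvist→Section 11am (89 points), Jensen→Section 2pm (67 points), Huang→Section 1pm (82 points), Novak→Section 9am (84 points) — total 78+89+67+82+84 = 400 points.
Swapping Huang↔Lindqvist (Huang→Section 11am 45 points, Lindqvist→Section 1pm 74 points) loses 52.
Checked against all permutations: 400 points is optimal.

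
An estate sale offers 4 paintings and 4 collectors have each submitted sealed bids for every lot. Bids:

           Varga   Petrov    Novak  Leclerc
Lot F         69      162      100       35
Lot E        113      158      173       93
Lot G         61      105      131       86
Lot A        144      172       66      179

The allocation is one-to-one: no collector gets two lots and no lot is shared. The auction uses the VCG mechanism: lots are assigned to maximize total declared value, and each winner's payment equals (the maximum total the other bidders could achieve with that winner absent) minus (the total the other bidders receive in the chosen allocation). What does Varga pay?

Efficient allocation: Varga→Lot E ($113), Petrov→Lot F ($162), Novak→Lot G ($131), Leclerc→Lot A ($179); total welfare W = $585.
Varga receives Lot E at value $113, so the others get W − 113 = $472.
Without Varga: best allocation of the remaining 3 bidders over all 4 lots is Petrov→Lot F ($162), Novak→Lot E ($173), Leclerc→Lot A ($179), total $514.
VCG payment = (others' best without Varga) − (others' welfare with Varga) = 514 − 472 = $42.

Varga pays $42.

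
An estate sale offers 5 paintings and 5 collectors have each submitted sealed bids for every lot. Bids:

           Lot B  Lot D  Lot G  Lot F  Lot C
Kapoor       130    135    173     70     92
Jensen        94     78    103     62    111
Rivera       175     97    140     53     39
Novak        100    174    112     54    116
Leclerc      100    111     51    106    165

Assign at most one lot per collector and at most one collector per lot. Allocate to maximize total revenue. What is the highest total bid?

Maximum total: $749

Optimal: Kapoor→Lot G ($173), Jensen→Lot F ($62), Rivera→Lot B ($175), Novak→Lot D ($174), Leclerc→Lot C ($165) — total 173+62+175+174+165 = $749.
Row-greedy (each collector in turn takes its best remaining lot) gives $739, worse by 10.
Checked against all permutations: $749 is optimal.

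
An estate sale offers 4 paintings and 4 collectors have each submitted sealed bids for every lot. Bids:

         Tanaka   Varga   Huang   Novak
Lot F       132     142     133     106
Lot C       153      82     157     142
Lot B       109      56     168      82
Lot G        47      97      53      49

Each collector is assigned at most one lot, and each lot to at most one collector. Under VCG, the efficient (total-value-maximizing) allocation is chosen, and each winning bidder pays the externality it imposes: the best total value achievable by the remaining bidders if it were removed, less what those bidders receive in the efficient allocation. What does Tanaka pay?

Efficient allocation: Tanaka→Lot F ($132), Varga→Lot G ($97), Huang→Lot B ($168), Novak→Lot C ($142); total welfare W = $539.
Tanaka receives Lot F at value $132, so the others get W − 132 = $407.
Without Tanaka: best allocation of the remaining 3 bidders over all 4 lots is Varga→Lot F ($142), Huang→Lot B ($168), Novak→Lot C ($142), total $452.
VCG payment = (others' best without Tanaka) − (others' welfare with Tanaka) = 452 − 407 = $45.

Tanaka pays $45.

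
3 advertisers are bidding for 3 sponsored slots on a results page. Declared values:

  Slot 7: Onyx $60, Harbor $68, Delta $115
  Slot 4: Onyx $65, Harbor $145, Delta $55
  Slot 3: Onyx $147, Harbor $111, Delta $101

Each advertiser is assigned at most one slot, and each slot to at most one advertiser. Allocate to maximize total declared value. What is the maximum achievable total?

Optimal: Onyx→Slot 3 ($147), Harbor→Slot 4 ($145), Delta→Slot 7 ($115) — total 147+145+115 = $407.
Swapping Delta↔Harbor (Delta→Slot 4 $55, Harbor→Slot 7 $68) loses 137.
No other one-to-one assignment exceeds $407.

Max total: $407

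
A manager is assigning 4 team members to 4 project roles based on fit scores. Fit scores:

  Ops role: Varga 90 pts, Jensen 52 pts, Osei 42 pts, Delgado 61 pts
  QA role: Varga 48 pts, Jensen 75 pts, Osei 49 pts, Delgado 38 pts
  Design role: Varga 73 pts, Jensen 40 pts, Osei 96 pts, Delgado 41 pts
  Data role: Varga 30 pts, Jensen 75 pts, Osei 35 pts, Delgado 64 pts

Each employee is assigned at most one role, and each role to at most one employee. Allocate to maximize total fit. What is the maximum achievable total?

Max total: 325 pts

Optimal: Varga→Ops role (90 pts), Jensen→QA role (75 pts), Osei→Design role (96 pts), Delgado→Data role (64 pts) — total 90+75+96+64 = 325 pts.
Next-best assignment: Varga→Ops role, Jensen→Data role, Osei→Design role, Delgado→QA role = 299 pts.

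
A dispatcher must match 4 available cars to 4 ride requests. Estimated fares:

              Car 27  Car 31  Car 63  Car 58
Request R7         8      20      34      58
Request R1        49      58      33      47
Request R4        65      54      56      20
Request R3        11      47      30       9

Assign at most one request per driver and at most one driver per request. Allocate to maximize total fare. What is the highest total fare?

Optimal: Car 27→Request R4 ($65), Car 31→Request R1 ($58), Car 63→Request R3 ($30), Car 58→Request R7 ($58) — total 65+58+30+58 = $211.
Row-greedy (each driver in turn takes its best remaining request) gives $166, worse by 45.
Next-best assignment: Car 27→Request R1, Car 31→Request R3, Car 63→Request R4, Car 58→Request R7 = $210.
Checked against all permutations: $211 is optimal.

Max total: $211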